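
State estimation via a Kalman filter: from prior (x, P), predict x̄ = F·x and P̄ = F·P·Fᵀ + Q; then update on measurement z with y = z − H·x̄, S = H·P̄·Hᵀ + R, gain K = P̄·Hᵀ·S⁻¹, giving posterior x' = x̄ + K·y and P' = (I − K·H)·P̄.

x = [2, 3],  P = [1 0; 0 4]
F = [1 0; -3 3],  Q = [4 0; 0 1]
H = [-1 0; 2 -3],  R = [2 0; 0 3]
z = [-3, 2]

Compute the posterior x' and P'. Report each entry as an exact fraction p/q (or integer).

x' = [817/295, 351/295]
P' = [2004/1475 1317/1475; 1317/1475 2707/2950]

x̄ = F·x = [2, 3]
P̄ = F·P·Fᵀ + Q = [5 -3; -3 46]
y = z − H·x̄ = [-1, 7]
S = H·P̄·Hᵀ + R = [7 -19; -19 473]
K = P̄·Hᵀ·S⁻¹ = [-1002/1475 19/1475; -1317/2950 -951/2950]
x' = x̄ + K·y = [817/295, 351/295]
P' = (I − K·H)·P̄ = [2004/1475 1317/1475; 1317/1475 2707/2950]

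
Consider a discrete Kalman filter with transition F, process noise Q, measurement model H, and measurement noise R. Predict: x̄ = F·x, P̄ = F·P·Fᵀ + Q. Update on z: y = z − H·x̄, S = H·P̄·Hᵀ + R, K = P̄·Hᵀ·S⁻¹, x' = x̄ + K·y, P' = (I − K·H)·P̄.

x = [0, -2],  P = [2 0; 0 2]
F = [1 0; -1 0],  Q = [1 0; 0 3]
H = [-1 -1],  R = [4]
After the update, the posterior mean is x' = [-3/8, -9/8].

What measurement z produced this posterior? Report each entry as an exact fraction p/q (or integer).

x̄ = F·x = [0, 0]
P̄ = F·P·Fᵀ + Q = [3 -2; -2 5]
S = H·P̄·Hᵀ + R = [8]
K = P̄·Hᵀ·S⁻¹ = [-1/8; -3/8]
x' − x̄ = [-3/8, -9/8] = K·y
y = (KᵀK)⁻¹·Kᵀ·(x' − x̄) = [3]
z = y + H·x̄ = [3] + [0] = [3]

z = [3]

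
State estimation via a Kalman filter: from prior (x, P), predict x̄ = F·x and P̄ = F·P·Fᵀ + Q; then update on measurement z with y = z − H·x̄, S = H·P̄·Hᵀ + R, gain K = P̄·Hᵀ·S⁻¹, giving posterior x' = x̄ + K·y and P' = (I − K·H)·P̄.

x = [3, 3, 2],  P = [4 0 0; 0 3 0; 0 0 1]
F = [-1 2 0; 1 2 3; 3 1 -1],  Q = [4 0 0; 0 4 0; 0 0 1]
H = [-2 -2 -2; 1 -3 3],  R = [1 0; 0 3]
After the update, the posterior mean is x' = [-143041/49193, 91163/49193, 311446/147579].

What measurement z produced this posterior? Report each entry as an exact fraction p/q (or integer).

z = [-2, -2]

x̄ = F·x = [3, 15, 10]
P̄ = F·P·Fᵀ + Q = [20 8 -6; 8 29 15; -6 15 41]
S = H·P̄·Hᵀ + R = [497 -32; -32 299]
K = P̄·Hᵀ·S⁻¹ = [-4620/49193 -4114/49193; -10728/49193 -6742/49193; -27596/147579 32584/147579]
x' − x̄ = [-290620/49193, -646732/49193, -1164344/147579] = K·y
y = (KᵀK)⁻¹·Kᵀ·(x' − x̄) = [54, 10]
z = y + H·x̄ = [54, 10] + [-56, -12] = [-2, -2]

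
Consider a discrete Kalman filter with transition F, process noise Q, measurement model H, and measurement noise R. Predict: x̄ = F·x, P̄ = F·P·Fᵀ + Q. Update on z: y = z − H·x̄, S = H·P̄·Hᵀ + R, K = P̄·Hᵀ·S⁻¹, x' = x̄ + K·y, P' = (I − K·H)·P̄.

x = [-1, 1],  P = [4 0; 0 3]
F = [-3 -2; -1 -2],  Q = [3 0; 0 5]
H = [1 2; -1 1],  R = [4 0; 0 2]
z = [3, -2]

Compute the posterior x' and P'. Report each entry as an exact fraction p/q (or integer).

x̄ = F·x = [1, -1]
P̄ = F·P·Fᵀ + Q = [51 24; 24 21]
y = z − H·x̄ = [4, 0]
S = H·P̄·Hᵀ + R = [235 -33; -33 26]
K = P̄·Hᵀ·S⁻¹ = [1683/5021 -3078/5021; 1617/5021 1473/5021]
x' = x̄ + K·y = [11753/5021, 1447/5021]
P' = (I − K·H)·P̄ = [6348/5021 192/5021; 192/5021 3138/5021]

x' = [11753/5021, 1447/5021]
P' = [6348/5021 192/5021; 192/5021 3138/5021]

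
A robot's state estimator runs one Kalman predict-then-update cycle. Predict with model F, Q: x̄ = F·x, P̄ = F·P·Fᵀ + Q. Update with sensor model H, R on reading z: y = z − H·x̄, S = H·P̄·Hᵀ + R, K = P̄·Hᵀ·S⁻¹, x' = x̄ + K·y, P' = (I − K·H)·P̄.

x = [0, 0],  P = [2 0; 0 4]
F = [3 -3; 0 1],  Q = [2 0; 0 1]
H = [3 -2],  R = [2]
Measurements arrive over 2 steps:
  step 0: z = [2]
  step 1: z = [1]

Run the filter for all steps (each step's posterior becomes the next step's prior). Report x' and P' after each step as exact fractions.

step 0: x̄ = F·x = [0, 0]
step 0: P̄ = F·P·Fᵀ + Q = [56 -12; -12 5]
step 0: y = z − H·x̄ = [2]
step 0: S = H·P̄·Hᵀ + R = [670]
step 0: K = P̄·Hᵀ·S⁻¹ = [96/335; -23/335]
step 0: x' = x̄ + K·y = [192/335, -46/335]
step 0: P' = (I − K·H)·P̄ = [328/335 396/335; 396/335 617/335]
step 1: x̄ = F·x = [714/335, -46/335]
step 1: P̄ = F·P·Fᵀ + Q = [2047/335 -663/335; -663/335 952/335]
step 1: y = z − H·x̄ = [-1899/335]
step 1: S = H·P̄·Hᵀ + R = [30857/335]
step 1: K = P̄·Hᵀ·S⁻¹ = [7467/30857; -3893/30857]
step 1: x' = x̄ + K·y = [23439/30857, 17831/30857]
step 1: P' = (I − K·H)·P̄ = [22114/30857 25704/30857; 25704/30857 42449/30857]

step 0: x' = [192/335, -46/335], P' = [328/335 396/335; 396/335 617/335]
step 1: x' = [23439/30857, 17831/30857], P' = [22114/30857 25704/30857; 25704/30857 42449/30857]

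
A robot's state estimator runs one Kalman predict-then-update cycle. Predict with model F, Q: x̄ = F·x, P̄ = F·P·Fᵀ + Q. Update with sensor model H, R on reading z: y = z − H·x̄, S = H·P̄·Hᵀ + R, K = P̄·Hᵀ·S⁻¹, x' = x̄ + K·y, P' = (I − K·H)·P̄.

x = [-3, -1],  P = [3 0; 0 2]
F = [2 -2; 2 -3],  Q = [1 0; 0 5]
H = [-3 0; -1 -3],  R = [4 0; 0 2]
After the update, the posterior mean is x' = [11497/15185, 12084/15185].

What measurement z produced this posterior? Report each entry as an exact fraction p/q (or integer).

z = [-3, -3]

x̄ = F·x = [-4, -3]
P̄ = F·P·Fᵀ + Q = [21 24; 24 35]
S = H·P̄·Hᵀ + R = [193 279; 279 482]
K = P̄·Hᵀ·S⁻¹ = [-4419/15185 -372/15185; 1287/15185 -4809/15185]
x' − x̄ = [72237/15185, 57639/15185] = K·y
y = (KᵀK)⁻¹·Kᵀ·(x' − x̄) = [-15, -16]
z = y + H·x̄ = [-15, -16] + [12, 13] = [-3, -3]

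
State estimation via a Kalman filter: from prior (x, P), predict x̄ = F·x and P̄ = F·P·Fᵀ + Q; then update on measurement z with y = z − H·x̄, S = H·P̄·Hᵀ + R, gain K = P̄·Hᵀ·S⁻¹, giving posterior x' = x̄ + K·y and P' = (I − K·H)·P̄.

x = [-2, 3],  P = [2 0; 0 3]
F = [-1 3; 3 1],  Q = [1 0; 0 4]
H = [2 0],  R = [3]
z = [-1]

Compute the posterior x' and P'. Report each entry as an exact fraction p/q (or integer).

x' = [-9/41, -169/41]
P' = [30/41 3/41; 3/41 1013/41]

x̄ = F·x = [11, -3]
P̄ = F·P·Fᵀ + Q = [30 3; 3 25]
y = z − H·x̄ = [-23]
S = H·P̄·Hᵀ + R = [123]
K = P̄·Hᵀ·S⁻¹ = [20/41; 2/41]
x' = x̄ + K·y = [-9/41, -169/41]
P' = (I − K·H)·P̄ = [30/41 3/41; 3/41 1013/41]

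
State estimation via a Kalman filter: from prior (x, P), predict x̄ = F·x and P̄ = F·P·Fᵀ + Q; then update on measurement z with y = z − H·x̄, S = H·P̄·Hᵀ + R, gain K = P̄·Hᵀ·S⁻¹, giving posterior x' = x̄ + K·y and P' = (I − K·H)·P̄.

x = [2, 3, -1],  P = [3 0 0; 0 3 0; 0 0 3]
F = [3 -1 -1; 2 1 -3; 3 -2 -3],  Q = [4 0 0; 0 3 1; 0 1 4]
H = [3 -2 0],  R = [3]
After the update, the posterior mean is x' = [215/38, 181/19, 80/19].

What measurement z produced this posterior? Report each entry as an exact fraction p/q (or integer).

x̄ = F·x = [4, 10, 3]
P̄ = F·P·Fᵀ + Q = [37 24 42; 24 45 40; 42 40 70]
S = H·P̄·Hᵀ + R = [228]
K = P̄·Hᵀ·S⁻¹ = [21/76; -3/38; 23/114]
x' − x̄ = [63/38, -9/19, 23/19] = K·y
y = (KᵀK)⁻¹·Kᵀ·(x' − x̄) = [6]
z = y + H·x̄ = [6] + [-8] = [-2]

z = [-2]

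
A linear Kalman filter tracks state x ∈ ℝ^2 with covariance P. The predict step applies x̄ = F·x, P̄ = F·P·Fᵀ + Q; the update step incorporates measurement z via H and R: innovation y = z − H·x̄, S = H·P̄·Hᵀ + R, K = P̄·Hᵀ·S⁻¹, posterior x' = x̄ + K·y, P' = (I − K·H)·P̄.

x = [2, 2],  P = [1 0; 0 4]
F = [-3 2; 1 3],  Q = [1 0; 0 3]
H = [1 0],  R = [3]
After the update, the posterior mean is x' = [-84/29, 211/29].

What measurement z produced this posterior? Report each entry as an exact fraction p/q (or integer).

z = [-3]

x̄ = F·x = [-2, 8]
P̄ = F·P·Fᵀ + Q = [26 21; 21 40]
S = H·P̄·Hᵀ + R = [29]
K = P̄·Hᵀ·S⁻¹ = [26/29; 21/29]
x' − x̄ = [-26/29, -21/29] = K·y
y = (KᵀK)⁻¹·Kᵀ·(x' − x̄) = [-1]
z = y + H·x̄ = [-1] + [-2] = [-3]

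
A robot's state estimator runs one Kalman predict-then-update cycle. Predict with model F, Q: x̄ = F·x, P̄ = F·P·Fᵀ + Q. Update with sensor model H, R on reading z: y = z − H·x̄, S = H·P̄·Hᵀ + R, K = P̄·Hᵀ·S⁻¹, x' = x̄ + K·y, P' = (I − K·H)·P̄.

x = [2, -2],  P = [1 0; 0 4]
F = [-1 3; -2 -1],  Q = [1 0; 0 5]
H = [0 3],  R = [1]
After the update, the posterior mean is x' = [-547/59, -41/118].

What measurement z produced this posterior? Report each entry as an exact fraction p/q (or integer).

x̄ = F·x = [-8, -2]
P̄ = F·P·Fᵀ + Q = [38 -10; -10 13]
S = H·P̄·Hᵀ + R = [118]
K = P̄·Hᵀ·S⁻¹ = [-15/59; 39/118]
x' − x̄ = [-75/59, 195/118] = K·y
y = (KᵀK)⁻¹·Kᵀ·(x' − x̄) = [5]
z = y + H·x̄ = [5] + [-6] = [-1]

z = [-1]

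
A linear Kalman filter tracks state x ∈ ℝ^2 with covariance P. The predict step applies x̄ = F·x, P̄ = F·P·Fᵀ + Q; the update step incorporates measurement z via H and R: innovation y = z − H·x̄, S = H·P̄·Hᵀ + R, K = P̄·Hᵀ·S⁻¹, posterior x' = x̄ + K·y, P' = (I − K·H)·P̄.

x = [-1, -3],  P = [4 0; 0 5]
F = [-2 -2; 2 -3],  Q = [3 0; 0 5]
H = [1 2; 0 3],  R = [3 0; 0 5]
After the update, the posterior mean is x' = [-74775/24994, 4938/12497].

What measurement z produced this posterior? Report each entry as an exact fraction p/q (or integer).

x̄ = F·x = [8, 7]
P̄ = F·P·Fᵀ + Q = [39 14; 14 66]
S = H·P̄·Hᵀ + R = [362 438; 438 599]
K = P̄·Hᵀ·S⁻¹ = [21737/24994 -7071/12497; 365/12497 3864/12497]
x' − x̄ = [-274727/24994, -82541/12497] = K·y
y = (KᵀK)⁻¹·Kᵀ·(x' − x̄) = [-25, -19]
z = y + H·x̄ = [-25, -19] + [22, 21] = [-3, 2]

z = [-3, 2]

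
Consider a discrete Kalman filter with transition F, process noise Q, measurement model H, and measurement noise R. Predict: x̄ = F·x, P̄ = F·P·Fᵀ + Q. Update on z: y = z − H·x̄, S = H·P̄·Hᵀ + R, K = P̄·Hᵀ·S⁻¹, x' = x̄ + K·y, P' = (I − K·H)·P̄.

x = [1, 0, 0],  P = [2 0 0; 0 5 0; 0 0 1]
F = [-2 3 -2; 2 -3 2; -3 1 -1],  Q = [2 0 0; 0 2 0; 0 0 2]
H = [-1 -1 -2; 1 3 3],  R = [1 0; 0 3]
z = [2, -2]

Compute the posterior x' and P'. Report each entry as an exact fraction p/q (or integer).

x' = [-4393/12629, 7089/12629, -14179/12629]
P' = [39786/12629 -7368/12629 -11499/12629; -7368/12629 19370/12629 -10629/12629; -11499/12629 -10629/12629 14146/12629]

x̄ = F·x = [-2, 2, -3]
P̄ = F·P·Fᵀ + Q = [59 -57 29; -57 59 -29; 29 -29 26]
y = z − H·x̄ = [-4, 3]
S = H·P̄·Hᵀ + R = [109 -48; -48 137]
K = P̄·Hᵀ·S⁻¹ = [-9420/12629 -5605/12629; 9256/12629 6285/12629; -6164/12629 -316/12629]
x' = x̄ + K·y = [-4393/12629, 7089/12629, -14179/12629]
P' = (I − K·H)·P̄ = [39786/12629 -7368/12629 -11499/12629; -7368/12629 19370/12629 -10629/12629; -11499/12629 -10629/12629 14146/12629]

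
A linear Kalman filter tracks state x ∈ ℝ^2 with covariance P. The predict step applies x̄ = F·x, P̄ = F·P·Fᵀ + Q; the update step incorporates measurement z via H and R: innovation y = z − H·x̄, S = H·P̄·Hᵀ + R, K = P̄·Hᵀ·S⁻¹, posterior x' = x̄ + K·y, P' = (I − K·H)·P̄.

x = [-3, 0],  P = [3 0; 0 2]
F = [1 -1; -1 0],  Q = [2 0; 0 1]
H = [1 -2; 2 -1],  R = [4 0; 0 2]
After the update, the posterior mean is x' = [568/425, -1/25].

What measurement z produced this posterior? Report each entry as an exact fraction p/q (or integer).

z = [2, 3]

x̄ = F·x = [-3, 3]
P̄ = F·P·Fᵀ + Q = [7 -3; -3 4]
S = H·P̄·Hᵀ + R = [39 37; 37 46]
K = P̄·Hᵀ·S⁻¹ = [-31/425 182/425; -8/25 1/25]
x' − x̄ = [1843/425, -76/25] = K·y
y = (KᵀK)⁻¹·Kᵀ·(x' − x̄) = [11, 12]
z = y + H·x̄ = [11, 12] + [-9, -9] = [2, 3]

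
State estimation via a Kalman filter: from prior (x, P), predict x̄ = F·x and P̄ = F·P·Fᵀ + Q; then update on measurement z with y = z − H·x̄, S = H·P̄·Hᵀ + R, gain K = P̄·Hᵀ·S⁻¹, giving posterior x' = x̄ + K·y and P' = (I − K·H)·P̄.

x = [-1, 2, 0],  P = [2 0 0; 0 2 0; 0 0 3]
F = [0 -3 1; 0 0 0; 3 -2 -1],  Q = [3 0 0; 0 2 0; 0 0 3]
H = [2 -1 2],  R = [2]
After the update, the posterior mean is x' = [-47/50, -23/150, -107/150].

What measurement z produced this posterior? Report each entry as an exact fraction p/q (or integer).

z = [-3]

x̄ = F·x = [-6, 0, -7]
P̄ = F·P·Fᵀ + Q = [24 0 9; 0 2 0; 9 0 32]
S = H·P̄·Hᵀ + R = [300]
K = P̄·Hᵀ·S⁻¹ = [11/50; -1/150; 41/150]
x' − x̄ = [253/50, -23/150, 943/150] = K·y
y = (KᵀK)⁻¹·Kᵀ·(x' − x̄) = [23]
z = y + H·x̄ = [23] + [-26] = [-3]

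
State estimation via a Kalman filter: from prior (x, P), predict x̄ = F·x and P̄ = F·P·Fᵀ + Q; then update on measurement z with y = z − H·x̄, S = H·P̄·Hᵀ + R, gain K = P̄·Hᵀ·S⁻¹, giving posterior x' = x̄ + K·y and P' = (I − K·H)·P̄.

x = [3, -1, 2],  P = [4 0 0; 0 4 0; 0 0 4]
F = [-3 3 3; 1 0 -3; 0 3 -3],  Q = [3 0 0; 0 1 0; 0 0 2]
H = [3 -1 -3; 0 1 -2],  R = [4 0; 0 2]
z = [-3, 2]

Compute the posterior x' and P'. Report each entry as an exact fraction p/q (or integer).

x' = [-1080936/382001, -349838/382001, -582357/382001]
P' = [838212/382001 640374/382001 511422/382001; 640374/382001 844850/382001 425720/382001; 511422/382001 425720/382001 403294/382001]

x̄ = F·x = [-6, -3, -9]
P̄ = F·P·Fᵀ + Q = [111 -48 0; -48 41 36; 0 36 74]
y = z − H·x̄ = [-15, -13]
S = H·P̄·Hᵀ + R = [2214 223; 223 195]
K = P̄·Hᵀ·S⁻¹ = [84999/382001 -191235/382001; -50222/382001 -3295/382001; -25334/382001 -190434/382001]
x' = x̄ + K·y = [-1080936/382001, -349838/382001, -582357/382001]
P' = (I − K·H)·P̄ = [838212/382001 640374/382001 511422/382001; 640374/382001 844850/382001 425720/382001; 511422/382001 425720/382001 403294/382001]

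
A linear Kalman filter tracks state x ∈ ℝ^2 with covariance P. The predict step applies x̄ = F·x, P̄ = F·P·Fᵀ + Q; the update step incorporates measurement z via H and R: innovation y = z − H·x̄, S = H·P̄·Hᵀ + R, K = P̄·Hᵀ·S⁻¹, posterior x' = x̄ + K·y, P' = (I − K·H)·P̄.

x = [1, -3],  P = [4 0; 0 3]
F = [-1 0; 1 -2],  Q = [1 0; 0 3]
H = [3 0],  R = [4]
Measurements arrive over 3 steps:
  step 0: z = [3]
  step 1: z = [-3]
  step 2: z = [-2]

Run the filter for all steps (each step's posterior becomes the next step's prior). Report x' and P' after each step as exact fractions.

step 0: x̄ = F·x = [-1, 7]
step 0: P̄ = F·P·Fᵀ + Q = [5 -4; -4 19]
step 0: y = z − H·x̄ = [6]
step 0: S = H·P̄·Hᵀ + R = [49]
step 0: K = P̄·Hᵀ·S⁻¹ = [15/49; -12/49]
step 0: x' = x̄ + K·y = [41/49, 271/49]
step 0: P' = (I − K·H)·P̄ = [20/49 -16/49; -16/49 787/49]
step 1: x̄ = F·x = [-41/49, -501/49]
step 1: P̄ = F·P·Fᵀ + Q = [69/49 -52/49; -52/49 3379/49]
step 1: y = z − H·x̄ = [-24/49]
step 1: S = H·P̄·Hᵀ + R = [817/49]
step 1: K = P̄·Hᵀ·S⁻¹ = [207/817; -156/817]
step 1: x' = x̄ + K·y = [-785/817, -8277/817]
step 1: P' = (I − K·H)·P̄ = [276/817 -208/817; -208/817 55843/817]
step 2: x̄ = F·x = [785/817, 15769/817]
step 2: P̄ = F·P·Fᵀ + Q = [1093/817 -692/817; -692/817 226931/817]
step 2: y = z − H·x̄ = [-3989/817]
step 2: S = H·P̄·Hᵀ + R = [13105/817]
step 2: K = P̄·Hᵀ·S⁻¹ = [3279/13105; -2076/13105]
step 2: x' = x̄ + K·y = [-3418/13105, 263077/13105]
step 2: P' = (I − K·H)·P̄ = [4372/13105 -2768/13105; -2768/13105 3634787/13105]

step 0: x' = [41/49, 271/49], P' = [20/49 -16/49; -16/49 787/49]
step 1: x' = [-785/817, -8277/817], P' = [276/817 -208/817; -208/817 55843/817]
step 2: x' = [-3418/13105, 263077/13105], P' = [4372/13105 -2768/13105; -2768/13105 3634787/13105]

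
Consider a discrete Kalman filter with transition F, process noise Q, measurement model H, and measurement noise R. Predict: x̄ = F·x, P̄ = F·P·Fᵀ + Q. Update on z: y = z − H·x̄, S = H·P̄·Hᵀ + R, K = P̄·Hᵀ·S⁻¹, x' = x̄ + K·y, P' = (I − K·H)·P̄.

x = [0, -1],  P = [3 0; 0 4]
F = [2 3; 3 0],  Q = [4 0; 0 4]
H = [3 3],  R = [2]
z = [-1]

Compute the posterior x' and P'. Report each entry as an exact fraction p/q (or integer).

x' = [-1539/1073, 1176/1073]
P' = [11696/1073 -11556/1073; -11556/1073 11654/1073]

x̄ = F·x = [-3, 0]
P̄ = F·P·Fᵀ + Q = [52 18; 18 31]
y = z − H·x̄ = [8]
S = H·P̄·Hᵀ + R = [1073]
K = P̄·Hᵀ·S⁻¹ = [210/1073; 147/1073]
x' = x̄ + K·y = [-1539/1073, 1176/1073]
P' = (I − K·H)·P̄ = [11696/1073 -11556/1073; -11556/1073 11654/1073]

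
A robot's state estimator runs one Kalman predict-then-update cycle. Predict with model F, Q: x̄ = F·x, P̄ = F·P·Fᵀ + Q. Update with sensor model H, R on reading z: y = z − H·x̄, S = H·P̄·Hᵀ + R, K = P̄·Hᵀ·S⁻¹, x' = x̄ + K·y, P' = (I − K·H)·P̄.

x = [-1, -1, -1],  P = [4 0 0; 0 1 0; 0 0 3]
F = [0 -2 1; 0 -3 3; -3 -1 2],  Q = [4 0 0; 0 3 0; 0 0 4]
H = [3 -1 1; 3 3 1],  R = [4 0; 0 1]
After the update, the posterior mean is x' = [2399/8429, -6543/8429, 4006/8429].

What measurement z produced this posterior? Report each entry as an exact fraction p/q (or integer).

z = [2, -1]

x̄ = F·x = [1, 0, 2]
P̄ = F·P·Fᵀ + Q = [11 15 8; 15 39 21; 8 21 53]
S = H·P̄·Hᵀ + R = [111 215; 215 948]
K = P̄·Hᵀ·S⁻¹ = [6158/59003 3956/59003; -13749/59003 14508/59003; 3284/8429 500/8429]
x' − x̄ = [-6030/8429, -6543/8429, -12852/8429] = K·y
y = (KᵀK)⁻¹·Kᵀ·(x' − x̄) = [-3, -6]
z = y + H·x̄ = [-3, -6] + [5, 5] = [2, -1]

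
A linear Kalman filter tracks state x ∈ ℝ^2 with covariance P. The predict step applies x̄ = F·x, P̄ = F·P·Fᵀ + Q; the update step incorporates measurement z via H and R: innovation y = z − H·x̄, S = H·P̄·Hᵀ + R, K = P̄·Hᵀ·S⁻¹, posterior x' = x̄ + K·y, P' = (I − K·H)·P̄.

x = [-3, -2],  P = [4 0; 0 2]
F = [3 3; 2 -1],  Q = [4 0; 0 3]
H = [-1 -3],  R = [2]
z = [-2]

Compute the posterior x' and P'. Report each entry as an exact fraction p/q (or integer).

x' = [-301/51, 307/119]
P' = [1166/51 -126/17; -126/17 312/119]

x̄ = F·x = [-15, -4]
P̄ = F·P·Fᵀ + Q = [58 18; 18 21]
y = z − H·x̄ = [-29]
S = H·P̄·Hᵀ + R = [357]
K = P̄·Hᵀ·S⁻¹ = [-16/51; -27/119]
x' = x̄ + K·y = [-301/51, 307/119]
P' = (I − K·H)·P̄ = [1166/51 -126/17; -126/17 312/119]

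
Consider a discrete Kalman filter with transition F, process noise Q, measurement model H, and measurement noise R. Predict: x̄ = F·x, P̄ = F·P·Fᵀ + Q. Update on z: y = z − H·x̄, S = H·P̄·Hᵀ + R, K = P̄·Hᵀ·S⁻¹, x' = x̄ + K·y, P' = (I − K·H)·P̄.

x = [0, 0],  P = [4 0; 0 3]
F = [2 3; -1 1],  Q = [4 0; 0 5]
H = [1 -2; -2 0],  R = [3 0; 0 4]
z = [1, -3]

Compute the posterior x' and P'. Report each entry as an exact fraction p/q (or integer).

x̄ = F·x = [0, 0]
P̄ = F·P·Fᵀ + Q = [47 1; 1 12]
y = z − H·x̄ = [1, -3]
S = H·P̄·Hᵀ + R = [94 -90; -90 192]
K = P̄·Hᵀ·S⁻¹ = [15/829 -2393/4974; -383/829 -1129/4974]
x' = x̄ + K·y = [2423/1658, 363/1658]
P' = (I − K·H)·P̄ = [2393/2487 1129/2487; 1129/2487 2288/2487]

x' = [2423/1658, 363/1658]
P' = [2393/2487 1129/2487; 1129/2487 2288/2487]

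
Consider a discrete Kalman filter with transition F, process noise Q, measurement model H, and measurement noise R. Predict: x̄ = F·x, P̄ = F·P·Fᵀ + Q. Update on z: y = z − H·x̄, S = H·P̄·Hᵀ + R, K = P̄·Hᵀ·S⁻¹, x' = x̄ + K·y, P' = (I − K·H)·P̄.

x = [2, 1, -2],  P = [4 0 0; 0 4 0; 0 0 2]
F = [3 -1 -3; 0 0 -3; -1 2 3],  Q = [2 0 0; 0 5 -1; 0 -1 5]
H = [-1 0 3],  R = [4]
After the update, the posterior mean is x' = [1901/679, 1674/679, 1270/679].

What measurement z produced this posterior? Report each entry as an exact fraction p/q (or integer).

x̄ = F·x = [11, 6, -6]
P̄ = F·P·Fᵀ + Q = [60 18 -38; 18 23 -19; -38 -19 43]
S = H·P̄·Hᵀ + R = [679]
K = P̄·Hᵀ·S⁻¹ = [-174/679; -75/679; 167/679]
x' − x̄ = [-5568/679, -2400/679, 5344/679] = K·y
y = (KᵀK)⁻¹·Kᵀ·(x' − x̄) = [32]
z = y + H·x̄ = [32] + [-29] = [3]

z = [3]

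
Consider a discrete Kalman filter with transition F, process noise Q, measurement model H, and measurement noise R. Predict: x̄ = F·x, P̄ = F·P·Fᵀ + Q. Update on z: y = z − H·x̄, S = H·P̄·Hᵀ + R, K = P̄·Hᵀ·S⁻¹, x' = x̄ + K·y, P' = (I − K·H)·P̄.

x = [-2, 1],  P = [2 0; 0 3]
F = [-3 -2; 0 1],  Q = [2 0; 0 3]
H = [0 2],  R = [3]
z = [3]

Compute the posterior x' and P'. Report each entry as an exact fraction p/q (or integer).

x' = [32/9, 13/9]
P' = [80/3 -2/3; -2/3 2/3]

x̄ = F·x = [4, 1]
P̄ = F·P·Fᵀ + Q = [32 -6; -6 6]
y = z − H·x̄ = [1]
S = H·P̄·Hᵀ + R = [27]
K = P̄·Hᵀ·S⁻¹ = [-4/9; 4/9]
x' = x̄ + K·y = [32/9, 13/9]
P' = (I − K·H)·P̄ = [80/3 -2/3; -2/3 2/3]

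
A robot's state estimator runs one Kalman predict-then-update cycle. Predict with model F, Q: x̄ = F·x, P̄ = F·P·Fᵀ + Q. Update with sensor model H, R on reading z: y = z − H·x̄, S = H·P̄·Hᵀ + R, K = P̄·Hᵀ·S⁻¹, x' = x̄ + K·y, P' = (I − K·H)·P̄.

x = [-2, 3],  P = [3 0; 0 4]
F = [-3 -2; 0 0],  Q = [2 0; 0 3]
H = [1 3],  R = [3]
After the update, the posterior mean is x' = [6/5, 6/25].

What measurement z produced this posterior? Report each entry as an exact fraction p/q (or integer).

x̄ = F·x = [0, 0]
P̄ = F·P·Fᵀ + Q = [45 0; 0 3]
S = H·P̄·Hᵀ + R = [75]
K = P̄·Hᵀ·S⁻¹ = [3/5; 3/25]
x' − x̄ = [6/5, 6/25] = K·y
y = (KᵀK)⁻¹·Kᵀ·(x' − x̄) = [2]
z = y + H·x̄ = [2] + [0] = [2]

z = [2]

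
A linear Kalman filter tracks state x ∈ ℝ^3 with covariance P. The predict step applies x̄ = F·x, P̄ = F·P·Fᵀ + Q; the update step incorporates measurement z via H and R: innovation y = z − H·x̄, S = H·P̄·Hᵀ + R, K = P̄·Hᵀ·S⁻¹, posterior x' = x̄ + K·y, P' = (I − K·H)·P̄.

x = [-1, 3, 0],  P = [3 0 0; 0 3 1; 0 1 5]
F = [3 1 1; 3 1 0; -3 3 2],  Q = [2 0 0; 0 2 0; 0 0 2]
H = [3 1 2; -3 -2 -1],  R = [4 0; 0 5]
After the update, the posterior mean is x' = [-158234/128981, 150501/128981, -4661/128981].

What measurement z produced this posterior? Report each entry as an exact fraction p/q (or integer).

x̄ = F·x = [0, 0, 12]
P̄ = F·P·Fᵀ + Q = [39 31 -3; 31 32 -16; -3 -16 88]
S = H·P̄·Hᵀ + R = [825 -763; -763 862]
K = P̄·Hᵀ·S⁻¹ = [-11884/128981 -36854/128981; -27417/128981 -45366/128981; 94301/128981 76438/128981]
x' − x̄ = [-158234/128981, 150501/128981, -1552433/128981] = K·y
y = (KᵀK)⁻¹·Kᵀ·(x' − x̄) = [-27, 13]
z = y + H·x̄ = [-27, 13] + [24, -12] = [-3, 1]

z = [-3, 1]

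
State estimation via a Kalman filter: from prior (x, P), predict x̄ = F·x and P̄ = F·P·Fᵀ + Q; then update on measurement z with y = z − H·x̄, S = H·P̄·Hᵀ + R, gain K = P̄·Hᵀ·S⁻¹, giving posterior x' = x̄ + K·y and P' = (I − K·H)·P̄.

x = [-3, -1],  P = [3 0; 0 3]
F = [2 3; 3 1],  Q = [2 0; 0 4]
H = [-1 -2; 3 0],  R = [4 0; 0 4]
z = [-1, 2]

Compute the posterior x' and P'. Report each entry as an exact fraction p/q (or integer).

x' = [345/511, -59/1022]
P' = [2824/6643 -94/511; -94/511 522/511]

x̄ = F·x = [-9, -10]
P̄ = F·P·Fᵀ + Q = [41 27; 27 34]
y = z − H·x̄ = [-30, 29]
S = H·P̄·Hᵀ + R = [289 -285; -285 373]
K = P̄·Hᵀ·S⁻¹ = [-95/6643 2118/6643; -475/1022 -141/1022]
x' = x̄ + K·y = [345/511, -59/1022]
P' = (I − K·H)·P̄ = [2824/6643 -94/511; -94/511 522/511]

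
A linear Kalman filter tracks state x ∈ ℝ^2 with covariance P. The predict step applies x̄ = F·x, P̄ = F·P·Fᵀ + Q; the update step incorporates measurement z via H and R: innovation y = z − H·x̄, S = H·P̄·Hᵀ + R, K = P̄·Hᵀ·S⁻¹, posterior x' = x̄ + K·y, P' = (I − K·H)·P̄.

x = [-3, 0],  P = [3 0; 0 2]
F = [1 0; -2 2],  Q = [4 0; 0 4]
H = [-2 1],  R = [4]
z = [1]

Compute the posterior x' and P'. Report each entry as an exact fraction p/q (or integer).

x̄ = F·x = [-3, 6]
P̄ = F·P·Fᵀ + Q = [7 -6; -6 24]
y = z − H·x̄ = [-11]
S = H·P̄·Hᵀ + R = [80]
K = P̄·Hᵀ·S⁻¹ = [-1/4; 9/20]
x' = x̄ + K·y = [-1/4, 21/20]
P' = (I − K·H)·P̄ = [2 3; 3 39/5]

x' = [-1/4, 21/20]
P' = [2 3; 3 39/5]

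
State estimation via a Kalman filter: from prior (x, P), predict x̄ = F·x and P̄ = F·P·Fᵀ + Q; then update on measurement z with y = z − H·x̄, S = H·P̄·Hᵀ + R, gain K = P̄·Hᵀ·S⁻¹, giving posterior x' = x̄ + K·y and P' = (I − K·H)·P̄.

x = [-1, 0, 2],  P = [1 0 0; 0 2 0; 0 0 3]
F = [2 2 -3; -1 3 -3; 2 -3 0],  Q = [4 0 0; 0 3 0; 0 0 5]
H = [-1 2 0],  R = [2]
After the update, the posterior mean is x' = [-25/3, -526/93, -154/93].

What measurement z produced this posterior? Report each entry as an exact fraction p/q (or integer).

x̄ = F·x = [-8, -5, -2]
P̄ = F·P·Fᵀ + Q = [43 37 -8; 37 49 -20; -8 -20 27]
S = H·P̄·Hᵀ + R = [93]
K = P̄·Hᵀ·S⁻¹ = [1/3; 61/93; -32/93]
x' − x̄ = [-1/3, -61/93, 32/93] = K·y
y = (KᵀK)⁻¹·Kᵀ·(x' − x̄) = [-1]
z = y + H·x̄ = [-1] + [-2] = [-3]

z = [-3]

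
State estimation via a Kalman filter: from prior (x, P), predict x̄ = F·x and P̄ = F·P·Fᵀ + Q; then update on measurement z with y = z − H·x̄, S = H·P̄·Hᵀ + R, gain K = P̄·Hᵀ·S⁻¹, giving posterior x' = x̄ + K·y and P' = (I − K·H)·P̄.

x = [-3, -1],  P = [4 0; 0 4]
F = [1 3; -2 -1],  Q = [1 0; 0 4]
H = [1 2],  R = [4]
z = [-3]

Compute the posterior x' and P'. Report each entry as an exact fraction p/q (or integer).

x' = [-377/61, 119/61]
P' = [2500/61 -1248/61; -1248/61 680/61]

x̄ = F·x = [-6, 7]
P̄ = F·P·Fᵀ + Q = [41 -20; -20 24]
y = z − H·x̄ = [-11]
S = H·P̄·Hᵀ + R = [61]
K = P̄·Hᵀ·S⁻¹ = [1/61; 28/61]
x' = x̄ + K·y = [-377/61, 119/61]
P' = (I − K·H)·P̄ = [2500/61 -1248/61; -1248/61 680/61]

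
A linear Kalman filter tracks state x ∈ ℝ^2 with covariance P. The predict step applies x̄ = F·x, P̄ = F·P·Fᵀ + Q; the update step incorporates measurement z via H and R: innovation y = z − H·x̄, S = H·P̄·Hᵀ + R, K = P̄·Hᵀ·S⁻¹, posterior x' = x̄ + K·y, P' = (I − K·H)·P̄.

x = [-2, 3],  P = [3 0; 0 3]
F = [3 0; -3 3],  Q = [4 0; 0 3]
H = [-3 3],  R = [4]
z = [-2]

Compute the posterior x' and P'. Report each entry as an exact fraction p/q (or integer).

x' = [1809/641, 1425/641]
P' = [4733/641 4617/641; 4617/641 4785/641]

x̄ = F·x = [-6, 15]
P̄ = F·P·Fᵀ + Q = [31 -27; -27 57]
y = z − H·x̄ = [-65]
S = H·P̄·Hᵀ + R = [1282]
K = P̄·Hᵀ·S⁻¹ = [-87/641; 126/641]
x' = x̄ + K·y = [1809/641, 1425/641]
P' = (I − K·H)·P̄ = [4733/641 4617/641; 4617/641 4785/641]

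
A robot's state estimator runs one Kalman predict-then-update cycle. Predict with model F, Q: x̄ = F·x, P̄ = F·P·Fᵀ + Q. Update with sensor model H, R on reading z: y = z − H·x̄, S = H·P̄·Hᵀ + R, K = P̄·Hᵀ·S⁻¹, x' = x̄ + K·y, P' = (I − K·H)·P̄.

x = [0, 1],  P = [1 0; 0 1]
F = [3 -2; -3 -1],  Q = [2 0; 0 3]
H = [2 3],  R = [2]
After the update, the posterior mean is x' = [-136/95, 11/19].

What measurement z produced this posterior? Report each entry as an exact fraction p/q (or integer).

x̄ = F·x = [-2, -1]
P̄ = F·P·Fᵀ + Q = [15 -7; -7 13]
S = H·P̄·Hᵀ + R = [95]
K = P̄·Hᵀ·S⁻¹ = [9/95; 5/19]
x' − x̄ = [54/95, 30/19] = K·y
y = (KᵀK)⁻¹·Kᵀ·(x' − x̄) = [6]
z = y + H·x̄ = [6] + [-7] = [-1]

z = [-1]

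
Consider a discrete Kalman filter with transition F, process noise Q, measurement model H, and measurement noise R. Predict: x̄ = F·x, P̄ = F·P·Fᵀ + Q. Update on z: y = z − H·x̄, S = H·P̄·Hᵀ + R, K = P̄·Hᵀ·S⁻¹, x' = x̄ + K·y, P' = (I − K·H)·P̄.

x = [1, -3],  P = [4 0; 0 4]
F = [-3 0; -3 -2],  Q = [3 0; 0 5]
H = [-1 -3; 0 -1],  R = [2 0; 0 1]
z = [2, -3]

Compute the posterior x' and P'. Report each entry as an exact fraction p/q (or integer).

x' = [-14025/1811, 3777/1811]
P' = [10275/1811 -2709/1811; -2709/1811 1041/1811]

x̄ = F·x = [-3, 3]
P̄ = F·P·Fᵀ + Q = [39 36; 36 57]
y = z − H·x̄ = [8, 0]
S = H·P̄·Hᵀ + R = [770 207; 207 58]
K = P̄·Hᵀ·S⁻¹ = [-1074/1811 2709/1811; -207/1811 -1041/1811]
x' = x̄ + K·y = [-14025/1811, 3777/1811]
P' = (I − K·H)·P̄ = [10275/1811 -2709/1811; -2709/1811 1041/1811]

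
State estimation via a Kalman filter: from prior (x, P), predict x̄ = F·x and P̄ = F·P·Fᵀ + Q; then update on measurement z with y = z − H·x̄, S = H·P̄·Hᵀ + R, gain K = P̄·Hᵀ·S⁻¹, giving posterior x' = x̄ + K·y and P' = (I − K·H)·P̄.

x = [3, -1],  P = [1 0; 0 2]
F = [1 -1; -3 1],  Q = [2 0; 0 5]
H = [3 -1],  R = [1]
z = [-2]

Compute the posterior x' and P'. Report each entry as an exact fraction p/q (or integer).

x̄ = F·x = [4, -10]
P̄ = F·P·Fᵀ + Q = [5 -5; -5 16]
y = z − H·x̄ = [-24]
S = H·P̄·Hᵀ + R = [92]
K = P̄·Hᵀ·S⁻¹ = [5/23; -31/92]
x' = x̄ + K·y = [-28/23, -44/23]
P' = (I − K·H)·P̄ = [15/23 40/23; 40/23 511/92]

x' = [-28/23, -44/23]
P' = [15/23 40/23; 40/23 511/92]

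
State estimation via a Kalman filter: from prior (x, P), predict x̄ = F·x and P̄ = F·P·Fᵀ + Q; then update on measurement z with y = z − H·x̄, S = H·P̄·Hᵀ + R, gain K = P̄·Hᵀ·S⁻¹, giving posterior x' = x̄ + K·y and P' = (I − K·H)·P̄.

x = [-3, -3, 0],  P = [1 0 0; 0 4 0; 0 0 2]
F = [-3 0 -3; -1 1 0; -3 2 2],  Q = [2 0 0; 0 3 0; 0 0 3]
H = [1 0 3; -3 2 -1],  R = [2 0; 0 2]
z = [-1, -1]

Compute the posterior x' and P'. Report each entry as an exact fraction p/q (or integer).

x̄ = F·x = [9, 0, 3]
P̄ = F·P·Fᵀ + Q = [29 3 -3; 3 8 11; -3 11 36]
y = z − H·x̄ = [-19, 29]
S = H·P̄·Hᵀ + R = [337 -93; -93 233]
K = P̄·Hᵀ·S⁻¹ = [-1297/34936 -12213/34936; 501/4367 125/4367; 1500/4367 505/4367]
x' = x̄ + K·y = [-7555/17468, -5894/4367, -754/4367]
P' = (I − K·H)·P̄ = [43235/17468 12831/4367 -3711/4367; 12831/4367 17400/4367 -3943/4367; -3711/4367 -3943/4367 2237/4367]

x' = [-7555/17468, -5894/4367, -754/4367]
P' = [43235/17468 12831/4367 -3711/4367; 12831/4367 17400/4367 -3943/4367; -3711/4367 -3943/4367 2237/4367]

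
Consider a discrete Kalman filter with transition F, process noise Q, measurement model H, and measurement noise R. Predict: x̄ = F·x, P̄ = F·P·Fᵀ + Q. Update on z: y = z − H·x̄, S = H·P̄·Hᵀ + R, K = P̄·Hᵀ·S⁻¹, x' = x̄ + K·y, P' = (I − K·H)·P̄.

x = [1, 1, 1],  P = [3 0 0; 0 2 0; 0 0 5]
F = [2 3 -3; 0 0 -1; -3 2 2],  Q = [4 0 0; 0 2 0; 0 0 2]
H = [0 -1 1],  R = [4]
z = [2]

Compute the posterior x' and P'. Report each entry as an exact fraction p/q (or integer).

x̄ = F·x = [2, -1, 1]
P̄ = F·P·Fᵀ + Q = [79 15 -36; 15 7 -10; -36 -10 57]
y = z − H·x̄ = [0]
S = H·P̄·Hᵀ + R = [88]
K = P̄·Hᵀ·S⁻¹ = [-51/88; -17/88; 67/88]
x' = x̄ + K·y = [2, -1, 1]
P' = (I − K·H)·P̄ = [4351/88 453/88 249/88; 453/88 327/88 259/88; 249/88 259/88 527/88]

x' = [2, -1, 1]
P' = [4351/88 453/88 249/88; 453/88 327/88 259/88; 249/88 259/88 527/88]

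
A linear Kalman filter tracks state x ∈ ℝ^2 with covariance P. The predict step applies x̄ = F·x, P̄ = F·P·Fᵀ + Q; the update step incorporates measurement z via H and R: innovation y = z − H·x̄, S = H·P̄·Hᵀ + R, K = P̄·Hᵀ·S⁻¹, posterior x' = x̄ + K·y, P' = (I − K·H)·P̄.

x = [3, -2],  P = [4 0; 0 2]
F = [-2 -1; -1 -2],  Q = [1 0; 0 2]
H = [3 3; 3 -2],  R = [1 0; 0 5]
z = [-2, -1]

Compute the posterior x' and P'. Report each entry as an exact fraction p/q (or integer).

x' = [-19738/30103, -3/30103]
P' = [6073/30103 -4698/30103; -4698/30103 6658/30103]

x̄ = F·x = [-4, 1]
P̄ = F·P·Fᵀ + Q = [19 12; 12 14]
y = z − H·x̄ = [7, 13]
S = H·P̄·Hᵀ + R = [514 123; 123 88]
K = P̄·Hᵀ·S⁻¹ = [4125/30103 5523/30103; 5880/30103 -5482/30103]
x' = x̄ + K·y = [-19738/30103, -3/30103]
P' = (I − K·H)·P̄ = [6073/30103 -4698/30103; -4698/30103 6658/30103]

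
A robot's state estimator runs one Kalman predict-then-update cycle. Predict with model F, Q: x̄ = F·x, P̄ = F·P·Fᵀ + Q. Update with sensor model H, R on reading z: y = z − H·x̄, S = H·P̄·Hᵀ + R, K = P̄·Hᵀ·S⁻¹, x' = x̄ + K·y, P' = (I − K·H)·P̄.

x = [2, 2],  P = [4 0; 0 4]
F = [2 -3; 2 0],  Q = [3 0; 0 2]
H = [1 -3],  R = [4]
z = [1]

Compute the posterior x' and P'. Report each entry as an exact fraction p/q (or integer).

x' = [-29/25, -14/25]
P' = [6826/125 2266/125; 2266/125 806/125]

x̄ = F·x = [-2, 4]
P̄ = F·P·Fᵀ + Q = [55 16; 16 18]
y = z − H·x̄ = [15]
S = H·P̄·Hᵀ + R = [125]
K = P̄·Hᵀ·S⁻¹ = [7/125; -38/125]
x' = x̄ + K·y = [-29/25, -14/25]
P' = (I − K·H)·P̄ = [6826/125 2266/125; 2266/125 806/125]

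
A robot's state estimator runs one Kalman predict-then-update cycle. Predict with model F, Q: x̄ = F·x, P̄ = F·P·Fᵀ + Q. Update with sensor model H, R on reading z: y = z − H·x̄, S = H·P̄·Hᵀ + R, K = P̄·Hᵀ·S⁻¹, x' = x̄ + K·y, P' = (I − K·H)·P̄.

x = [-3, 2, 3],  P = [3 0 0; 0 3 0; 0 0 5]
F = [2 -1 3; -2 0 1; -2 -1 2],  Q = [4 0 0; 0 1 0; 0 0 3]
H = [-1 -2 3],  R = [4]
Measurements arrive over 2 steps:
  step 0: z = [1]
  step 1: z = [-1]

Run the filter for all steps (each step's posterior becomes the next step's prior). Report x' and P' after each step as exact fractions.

step 0: x̄ = F·x = [1, 9, 10]
step 0: P̄ = F·P·Fᵀ + Q = [64 3 21; 3 18 22; 21 22 38]
step 0: y = z − H·x̄ = [-10]
step 0: S = H·P̄·Hᵀ + R = [104]
step 0: K = P̄·Hᵀ·S⁻¹ = [-7/104; 27/104; 49/104]
step 0: x' = x̄ + K·y = [87/52, 333/52, 275/52]
step 0: P' = (I − K·H)·P̄ = [6607/104 501/104 2527/104; 501/104 1143/104 965/104; 2527/104 965/104 1551/104]
step 1: x̄ = F·x = [333/26, 101/52, 43/52]
step 1: P̄ = F·P·Fᵀ + Q = [16119/26 -15923/52 -12929/52; -15923/52 17975/104 14405/104; -12929/52 14405/104 12015/104]
step 1: y = z − H·x̄ = [687/52]
step 1: S = H·P̄·Hᵀ + R = [99831/104]
step 1: K = P̄·Hᵀ·S⁻¹ = [-78358/99831; 13037/33277; 11031/33277]
step 1: x' = x̄ + K·y = [81125/33277, 236873/33277, 173254/33277]
step 1: P' = (I − K·H)·P̄ = [2853148/99831 -367174/33277 37408/33277; -367174/33277 848692/33277 460786/33277; 37408/33277 460786/33277 334368/33277]

step 0: x' = [87/52, 333/52, 275/52], P' = [6607/104 501/104 2527/104; 501/104 1143/104 965/104; 2527/104 965/104 1551/104]
step 1: x' = [81125/33277, 236873/33277, 173254/33277], P' = [2853148/99831 -367174/33277 37408/33277; -367174/33277 848692/33277 460786/33277; 37408/33277 460786/33277 334368/33277]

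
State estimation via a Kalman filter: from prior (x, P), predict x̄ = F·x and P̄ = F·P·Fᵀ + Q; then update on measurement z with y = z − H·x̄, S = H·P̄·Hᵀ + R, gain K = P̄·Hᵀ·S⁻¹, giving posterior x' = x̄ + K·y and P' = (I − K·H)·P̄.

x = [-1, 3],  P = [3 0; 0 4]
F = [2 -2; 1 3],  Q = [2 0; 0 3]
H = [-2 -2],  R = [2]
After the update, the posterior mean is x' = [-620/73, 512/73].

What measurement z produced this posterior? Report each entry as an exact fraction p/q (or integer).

z = [3]

x̄ = F·x = [-8, 8]
P̄ = F·P·Fᵀ + Q = [30 -18; -18 42]
S = H·P̄·Hᵀ + R = [146]
K = P̄·Hᵀ·S⁻¹ = [-12/73; -24/73]
x' − x̄ = [-36/73, -72/73] = K·y
y = (KᵀK)⁻¹·Kᵀ·(x' − x̄) = [3]
z = y + H·x̄ = [3] + [0] = [3]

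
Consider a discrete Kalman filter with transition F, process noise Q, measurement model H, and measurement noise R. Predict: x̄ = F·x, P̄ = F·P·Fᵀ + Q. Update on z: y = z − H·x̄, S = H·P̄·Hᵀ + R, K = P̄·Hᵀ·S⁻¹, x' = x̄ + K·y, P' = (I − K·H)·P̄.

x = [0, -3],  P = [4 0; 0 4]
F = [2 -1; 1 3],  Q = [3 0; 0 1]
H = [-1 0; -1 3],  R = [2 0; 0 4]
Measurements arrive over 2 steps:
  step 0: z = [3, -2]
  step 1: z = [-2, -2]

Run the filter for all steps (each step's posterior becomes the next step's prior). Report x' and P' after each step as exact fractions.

step 0: x' = [-707/265, -431/265], P' = [482/265 158/265; 158/265 1178/1855]
step 1: x' = [9509560/8810791, -4511498/8810791], P' = [14162102/8810791 4859594/8810791; 4859594/8810791 5408514/8810791]

step 0: x̄ = F·x = [3, -9]
step 0: P̄ = F·P·Fᵀ + Q = [23 -4; -4 41]
step 0: y = z − H·x̄ = [6, 28]
step 0: S = H·P̄·Hᵀ + R = [25 35; 35 420]
step 0: K = P̄·Hᵀ·S⁻¹ = [-241/265 -2/265; -79/265 607/1855]
step 0: x' = x̄ + K·y = [-707/265, -431/265]
step 0: P' = (I − K·H)·P̄ = [482/265 158/265; 158/265 1178/1855]
step 1: x̄ = F·x = [-983/265, -400/53]
step 1: P̄ = F·P·Fᵀ + Q = [3163/371 8744/1855; 8744/1855 22467/1855]
step 1: y = z − H·x̄ = [-1513/265, 4487/265]
step 1: S = H·P̄·Hᵀ + R = [3905/371 -10417/1855; -10417/1855 172974/1855]
step 1: K = P̄·Hᵀ·S⁻¹ = [-7081051/8810791 9470/800981; -2429797/8810791 258317/800981]
step 1: x' = x̄ + K·y = [9509560/8810791, -4511498/8810791]
step 1: P' = (I − K·H)·P̄ = [14162102/8810791 4859594/8810791; 4859594/8810791 5408514/8810791]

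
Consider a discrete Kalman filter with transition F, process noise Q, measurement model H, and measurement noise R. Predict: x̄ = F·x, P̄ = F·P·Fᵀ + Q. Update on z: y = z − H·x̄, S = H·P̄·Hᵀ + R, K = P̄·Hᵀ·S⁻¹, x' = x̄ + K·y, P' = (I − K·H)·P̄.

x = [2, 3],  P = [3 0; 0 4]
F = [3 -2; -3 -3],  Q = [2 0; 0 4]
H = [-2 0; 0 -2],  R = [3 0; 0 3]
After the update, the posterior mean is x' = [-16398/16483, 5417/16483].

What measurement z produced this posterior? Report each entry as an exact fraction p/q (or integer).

z = [2, -1]

x̄ = F·x = [0, -15]
P̄ = F·P·Fᵀ + Q = [45 -3; -3 67]
S = H·P̄·Hᵀ + R = [183 -12; -12 271]
K = P̄·Hᵀ·S⁻¹ = [-8106/16483 6/16483; 6/16483 -8150/16483]
x' − x̄ = [-16398/16483, 252662/16483] = K·y
y = (KᵀK)⁻¹·Kᵀ·(x' − x̄) = [2, -31]
z = y + H·x̄ = [2, -31] + [0, 30] = [2, -1]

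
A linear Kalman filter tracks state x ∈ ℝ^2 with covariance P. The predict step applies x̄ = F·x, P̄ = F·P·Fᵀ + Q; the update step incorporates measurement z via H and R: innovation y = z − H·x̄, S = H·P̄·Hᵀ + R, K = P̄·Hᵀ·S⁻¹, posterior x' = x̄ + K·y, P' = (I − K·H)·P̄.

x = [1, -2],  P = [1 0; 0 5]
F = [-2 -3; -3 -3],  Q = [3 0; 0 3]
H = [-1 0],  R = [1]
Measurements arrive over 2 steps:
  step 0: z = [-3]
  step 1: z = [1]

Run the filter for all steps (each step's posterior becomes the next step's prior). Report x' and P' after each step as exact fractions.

step 0: x' = [160/53, 108/53], P' = [52/53 51/53; 51/53 420/53]
step 1: x' = [-1801/1604, -6279/1604], P' = [4759/4812 1619/1604; 1619/1604 12789/1604]

step 0: x̄ = F·x = [4, 3]
step 0: P̄ = F·P·Fᵀ + Q = [52 51; 51 57]
step 0: y = z − H·x̄ = [1]
step 0: S = H·P̄·Hᵀ + R = [53]
step 0: K = P̄·Hᵀ·S⁻¹ = [-52/53; -51/53]
step 0: x' = x̄ + K·y = [160/53, 108/53]
step 0: P' = (I − K·H)·P̄ = [52/53 51/53; 51/53 420/53]
step 1: x̄ = F·x = [-644/53, -804/53]
step 1: P̄ = F·P·Fᵀ + Q = [4759/53 4857/53; 4857/53 5325/53]
step 1: y = z − H·x̄ = [-591/53]
step 1: S = H·P̄·Hᵀ + R = [4812/53]
step 1: K = P̄·Hᵀ·S⁻¹ = [-4759/4812; -1619/1604]
step 1: x' = x̄ + K·y = [-1801/1604, -6279/1604]
step 1: P' = (I − K·H)·P̄ = [4759/4812 1619/1604; 1619/1604 12789/1604]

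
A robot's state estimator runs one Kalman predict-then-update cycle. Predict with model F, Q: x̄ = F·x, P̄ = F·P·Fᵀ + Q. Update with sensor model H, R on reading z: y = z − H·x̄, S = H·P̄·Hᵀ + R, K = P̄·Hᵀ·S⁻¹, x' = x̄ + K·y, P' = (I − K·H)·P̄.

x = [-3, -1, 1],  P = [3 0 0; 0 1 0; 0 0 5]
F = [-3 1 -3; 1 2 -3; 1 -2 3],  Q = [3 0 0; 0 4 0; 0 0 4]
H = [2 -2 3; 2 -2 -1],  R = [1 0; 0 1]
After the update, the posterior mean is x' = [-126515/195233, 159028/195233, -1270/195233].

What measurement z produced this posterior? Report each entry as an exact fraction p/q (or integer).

z = [-3, -3]

x̄ = F·x = [5, -8, 2]
P̄ = F·P·Fᵀ + Q = [76 38 -56; 38 56 -46; -56 -46 56]
S = H·P̄·Hᵀ + R = [609 16; 16 321]
K = P̄·Hᵀ·S⁻¹ = [-31644/195233 81860/195233; -56014/195233 8874/195233; 48724/195233 -48652/195233]
x' − x̄ = [-1102680/195233, 1720892/195233, -391736/195233] = K·y
y = (KᵀK)⁻¹·Kᵀ·(x' − x̄) = [-35, -27]
z = y + H·x̄ = [-35, -27] + [32, 24] = [-3, -3]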